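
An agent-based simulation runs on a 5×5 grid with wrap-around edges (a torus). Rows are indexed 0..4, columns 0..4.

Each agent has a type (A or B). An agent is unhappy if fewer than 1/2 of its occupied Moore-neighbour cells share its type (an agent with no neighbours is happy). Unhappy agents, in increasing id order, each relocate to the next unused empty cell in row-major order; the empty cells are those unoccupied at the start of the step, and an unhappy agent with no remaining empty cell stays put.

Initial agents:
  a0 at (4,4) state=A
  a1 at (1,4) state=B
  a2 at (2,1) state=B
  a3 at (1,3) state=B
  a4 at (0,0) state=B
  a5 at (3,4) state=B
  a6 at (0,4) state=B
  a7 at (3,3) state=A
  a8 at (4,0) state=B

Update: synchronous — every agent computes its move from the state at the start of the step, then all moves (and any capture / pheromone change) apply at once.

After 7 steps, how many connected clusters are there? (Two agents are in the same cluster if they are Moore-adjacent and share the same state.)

4

t=1: a0@(0,1):A a1@(1,4):B a2@(2,1):B a3@(1,3):B a4@(0,0):B a5@(0,2):B a6@(0,4):B a7@(3,3):A a8@(4,0):B
t=2: a0@(0,3):A a1@(1,4):B a2@(2,1):B a3@(1,3):B a4@(0,0):B a5@(0,2):B a6@(0,4):B a7@(3,3):A a8@(4,0):B
t=3: a0@(0,1):A a1@(1,4):B a2@(2,1):B a3@(1,3):B a4@(0,0):B a5@(0,2):B a6@(0,4):B a7@(3,3):A a8@(4,0):B
t=4: a0@(0,3):A a1@(1,4):B a2@(2,1):B a3@(1,3):B a4@(0,0):B a5@(0,2):B a6@(0,4):B a7@(3,3):A a8@(4,0):B
t=5: a0@(0,1):A a1@(1,4):B a2@(2,1):B a3@(1,3):B a4@(0,0):B a5@(0,2):B a6@(0,4):B a7@(3,3):A a8@(4,0):B
t=6: a0@(0,3):A a1@(1,4):B a2@(2,1):B a3@(1,3):B a4@(0,0):B a5@(0,2):B a6@(0,4):B a7@(3,3):A a8@(4,0):B
t=7: a0@(0,1):A a1@(1,4):B a2@(2,1):B a3@(1,3):B a4@(0,0):B a5@(0,2):B a6@(0,4):B a7@(3,3):A a8@(4,0):B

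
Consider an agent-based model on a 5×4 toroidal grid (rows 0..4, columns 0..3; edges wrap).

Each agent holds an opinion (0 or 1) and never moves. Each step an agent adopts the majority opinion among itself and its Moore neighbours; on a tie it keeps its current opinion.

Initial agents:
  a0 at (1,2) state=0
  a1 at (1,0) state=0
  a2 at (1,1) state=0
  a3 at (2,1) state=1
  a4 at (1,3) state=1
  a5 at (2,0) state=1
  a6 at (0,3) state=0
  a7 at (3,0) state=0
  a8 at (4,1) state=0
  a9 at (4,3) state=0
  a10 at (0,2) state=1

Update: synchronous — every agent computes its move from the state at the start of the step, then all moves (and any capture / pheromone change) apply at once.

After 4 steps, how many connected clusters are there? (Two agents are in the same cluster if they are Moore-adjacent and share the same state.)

1

t=1: a0@(1,2):0 a1@(1,0):0 a2@(1,1):0 a3@(2,1):0 a4@(1,3):1 a5@(2,0):1 a6@(0,3):0 a7@(3,0):0 a8@(4,1):0 a9@(4,3):0 a10@(0,2):0
t=2: a0@(1,2):0 a1@(1,0):0 a2@(1,1):0 a3@(2,1):0 a4@(1,3):0 a5@(2,0):0 a6@(0,3):0 a7@(3,0):0 a8@(4,1):0 a9@(4,3):0 a10@(0,2):0
t=3: (unchanged — steady state)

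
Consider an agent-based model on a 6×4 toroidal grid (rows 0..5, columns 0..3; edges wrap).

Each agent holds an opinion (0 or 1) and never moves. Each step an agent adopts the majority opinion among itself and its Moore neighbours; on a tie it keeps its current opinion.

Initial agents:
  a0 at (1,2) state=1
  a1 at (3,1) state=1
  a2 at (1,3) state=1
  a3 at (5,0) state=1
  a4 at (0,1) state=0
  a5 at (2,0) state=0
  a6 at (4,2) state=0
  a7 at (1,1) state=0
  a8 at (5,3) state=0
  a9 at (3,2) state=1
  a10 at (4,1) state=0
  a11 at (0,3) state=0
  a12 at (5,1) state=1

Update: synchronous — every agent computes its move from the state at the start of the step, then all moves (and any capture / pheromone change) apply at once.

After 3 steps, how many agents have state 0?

t=1: a0@(1,2):0 a1@(3,1):0 a2@(1,3):1 a3@(5,0):0 a4@(0,1):1 a5@(2,0):0 a6@(4,2):0 a7@(1,1):0 a8@(5,3):0 a9@(3,2):1 a10@(4,1):1 a11@(0,3):1 a12@(5,1):0
t=2: a0@(1,2):1 a1@(3,1):0 a2@(1,3):1 a3@(5,0):0 a4@(0,1):0 a5@(2,0):0 a6@(4,2):0 a7@(1,1):0 a8@(5,3):0 a9@(3,2):1 a10@(4,1):0 a11@(0,3):0 a12@(5,1):0
t=3: a0@(1,2):0 a1@(3,1):0 a2@(1,3):1 a3@(5,0):0 a4@(0,1):0 a5@(2,0):0 a6@(4,2):0 a7@(1,1):0 a8@(5,3):0 a9@(3,2):0 a10@(4,1):0 a11@(0,3):0 a12@(5,1):0

12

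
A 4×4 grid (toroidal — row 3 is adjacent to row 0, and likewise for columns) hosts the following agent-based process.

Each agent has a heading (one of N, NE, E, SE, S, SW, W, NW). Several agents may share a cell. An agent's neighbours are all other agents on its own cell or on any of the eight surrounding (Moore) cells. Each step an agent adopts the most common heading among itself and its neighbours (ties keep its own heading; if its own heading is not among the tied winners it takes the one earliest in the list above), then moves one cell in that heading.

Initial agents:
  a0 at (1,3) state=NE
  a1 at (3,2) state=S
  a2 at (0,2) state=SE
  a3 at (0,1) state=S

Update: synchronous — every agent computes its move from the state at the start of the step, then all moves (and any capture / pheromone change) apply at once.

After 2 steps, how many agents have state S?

3

t=1: a0@(0,0):NE a1@(0,2):S a2@(1,2):S a3@(1,1):S
t=2: a0@(3,1):NE a1@(1,2):S a2@(2,2):S a3@(2,1):S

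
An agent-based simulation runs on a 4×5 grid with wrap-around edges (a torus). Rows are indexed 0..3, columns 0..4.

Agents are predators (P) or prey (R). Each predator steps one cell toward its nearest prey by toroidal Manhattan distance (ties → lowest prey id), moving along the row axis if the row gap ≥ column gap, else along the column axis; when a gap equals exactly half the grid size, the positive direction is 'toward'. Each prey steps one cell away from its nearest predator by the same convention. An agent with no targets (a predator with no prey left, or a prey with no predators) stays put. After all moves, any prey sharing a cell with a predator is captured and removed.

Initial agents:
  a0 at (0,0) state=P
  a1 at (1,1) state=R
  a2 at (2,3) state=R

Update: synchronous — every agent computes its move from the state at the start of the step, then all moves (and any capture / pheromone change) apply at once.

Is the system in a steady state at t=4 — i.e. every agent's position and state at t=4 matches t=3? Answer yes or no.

no

t=1: a0@(1,0):P a1@(2,1):R a2@(1,3):R
t=2: a0@(2,0):P a1@(3,1):R a2@(1,2):R
t=3: a0@(3,0):P a1@(0,1):R a2@(1,3):R
t=4: a0@(0,0):P a1@(1,1):R a2@(0,3):R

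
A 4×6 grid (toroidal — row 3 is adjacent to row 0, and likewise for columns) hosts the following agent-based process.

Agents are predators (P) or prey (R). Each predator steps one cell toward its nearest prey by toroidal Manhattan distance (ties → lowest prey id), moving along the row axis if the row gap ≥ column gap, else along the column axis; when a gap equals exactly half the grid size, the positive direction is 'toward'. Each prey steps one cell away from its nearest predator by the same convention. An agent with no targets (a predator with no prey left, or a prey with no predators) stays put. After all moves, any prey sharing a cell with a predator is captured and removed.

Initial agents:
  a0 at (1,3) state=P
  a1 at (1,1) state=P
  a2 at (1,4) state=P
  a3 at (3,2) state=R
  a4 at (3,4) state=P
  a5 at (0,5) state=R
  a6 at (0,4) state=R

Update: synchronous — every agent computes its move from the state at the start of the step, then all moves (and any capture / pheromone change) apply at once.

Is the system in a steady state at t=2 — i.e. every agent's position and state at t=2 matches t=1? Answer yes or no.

t=1: a0@(0,3):P a1@(2,1):P a2@(0,4):P a3@(3,1):R a4@(0,4):P a5@(3,5):R a6@(3,4):R
t=2: a0@(3,3):P a1@(3,1):P a2@(3,4):P a3@(0,1):R a4@(3,4):P a5@(2,5):R a6@(2,4):R

no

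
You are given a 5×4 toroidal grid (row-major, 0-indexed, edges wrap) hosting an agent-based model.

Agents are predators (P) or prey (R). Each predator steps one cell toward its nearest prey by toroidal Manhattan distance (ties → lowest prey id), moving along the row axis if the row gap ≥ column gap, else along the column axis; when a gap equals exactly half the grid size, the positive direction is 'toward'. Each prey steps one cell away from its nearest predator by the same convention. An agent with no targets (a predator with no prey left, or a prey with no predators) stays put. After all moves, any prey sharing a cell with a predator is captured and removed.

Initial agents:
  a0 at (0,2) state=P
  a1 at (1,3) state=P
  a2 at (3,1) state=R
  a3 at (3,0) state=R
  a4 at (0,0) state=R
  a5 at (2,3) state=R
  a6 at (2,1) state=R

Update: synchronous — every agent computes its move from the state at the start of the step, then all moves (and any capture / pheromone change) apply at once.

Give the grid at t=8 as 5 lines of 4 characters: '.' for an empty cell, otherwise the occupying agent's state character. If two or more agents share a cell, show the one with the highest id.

t=1: a0@(0,3):P a1@(2,3):P a2@(2,1):R a3@(4,0):R a5@(3,3):R a6@(3,1):R
t=2: a0@(4,3):P a1@(3,3):P a2@(2,0):R a3@(3,0):R a6@(3,0):R
t=3: a0@(3,3):P a1@(3,0):P a2@(1,0):R a3@(3,1):R a6@(3,1):R
t=4: a0@(3,0):P a1@(3,1):P a2@(0,0):R a3@(3,2):R a6@(3,2):R
t=5: a0@(4,0):P a1@(3,2):P a2@(1,0):R a3@(3,3):R a6@(3,3):R
t=6: a0@(0,0):P a1@(3,3):P a2@(2,0):R a3@(3,0):R a6@(3,0):R
t=7: a0@(1,0):P a1@(3,0):P a3@(3,1):R a6@(3,1):R
t=8: a0@(2,0):P a1@(3,1):P a3@(3,2):R a6@(3,2):R

....
....
P...
.PR.
....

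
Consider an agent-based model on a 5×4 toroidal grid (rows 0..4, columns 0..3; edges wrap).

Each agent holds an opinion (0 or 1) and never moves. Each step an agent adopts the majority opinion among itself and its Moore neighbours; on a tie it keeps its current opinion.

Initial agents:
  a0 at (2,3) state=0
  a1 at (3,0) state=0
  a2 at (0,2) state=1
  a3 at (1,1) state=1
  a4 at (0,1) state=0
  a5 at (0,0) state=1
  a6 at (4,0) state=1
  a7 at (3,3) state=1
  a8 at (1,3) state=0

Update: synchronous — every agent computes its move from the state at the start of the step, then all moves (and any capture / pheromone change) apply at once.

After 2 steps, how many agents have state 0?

t=1: a0@(2,3):0 a1@(3,0):0 a2@(0,2):1 a3@(1,1):1 a4@(0,1):1 a5@(0,0):1 a6@(4,0):1 a7@(3,3):1 a8@(1,3):0
t=2: (unchanged — steady state)

3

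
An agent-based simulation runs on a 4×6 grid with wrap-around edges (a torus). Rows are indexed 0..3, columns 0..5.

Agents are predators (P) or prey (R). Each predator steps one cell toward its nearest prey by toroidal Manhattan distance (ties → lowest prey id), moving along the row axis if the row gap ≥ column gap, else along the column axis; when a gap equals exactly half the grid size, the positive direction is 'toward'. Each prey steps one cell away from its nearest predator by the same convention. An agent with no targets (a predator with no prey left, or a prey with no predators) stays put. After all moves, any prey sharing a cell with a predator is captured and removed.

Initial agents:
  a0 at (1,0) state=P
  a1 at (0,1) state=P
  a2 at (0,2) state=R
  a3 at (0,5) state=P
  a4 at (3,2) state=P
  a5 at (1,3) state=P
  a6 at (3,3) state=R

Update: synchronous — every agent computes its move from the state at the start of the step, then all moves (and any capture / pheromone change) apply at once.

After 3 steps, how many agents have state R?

t=1: a0@(1,1):P a1@(0,2):P a3@(0,0):P a4@(0,2):P a5@(0,3):P a6@(3,4):R
t=2: a0@(1,2):P a1@(0,3):P a3@(0,5):P a4@(0,3):P a5@(3,3):P a6@(2,4):R
t=3: a0@(1,3):P a1@(1,3):P a3@(1,5):P a4@(1,3):P a5@(2,3):P a6@(1,4):R

1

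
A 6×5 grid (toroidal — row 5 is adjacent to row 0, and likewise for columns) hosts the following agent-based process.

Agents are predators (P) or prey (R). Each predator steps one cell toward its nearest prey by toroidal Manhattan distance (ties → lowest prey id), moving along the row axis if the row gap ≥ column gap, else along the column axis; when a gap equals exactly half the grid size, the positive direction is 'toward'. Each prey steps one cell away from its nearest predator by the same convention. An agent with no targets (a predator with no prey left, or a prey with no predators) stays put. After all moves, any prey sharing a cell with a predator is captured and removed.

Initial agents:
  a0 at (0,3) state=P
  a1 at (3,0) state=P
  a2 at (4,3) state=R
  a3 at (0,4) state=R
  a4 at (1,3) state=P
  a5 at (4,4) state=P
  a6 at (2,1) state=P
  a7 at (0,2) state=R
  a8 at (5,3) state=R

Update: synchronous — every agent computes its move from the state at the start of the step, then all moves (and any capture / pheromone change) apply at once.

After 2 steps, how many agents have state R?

t=1: a0@(0,4):P a1@(3,4):P a2@(4,2):R a3@(0,0):R a4@(0,3):P a5@(4,3):P a6@(1,1):P a7@(0,1):R
t=2: a0@(0,0):P a1@(3,3):P a2@(4,1):R a4@(0,4):P a5@(4,2):P a6@(0,1):P a7@(5,1):R

2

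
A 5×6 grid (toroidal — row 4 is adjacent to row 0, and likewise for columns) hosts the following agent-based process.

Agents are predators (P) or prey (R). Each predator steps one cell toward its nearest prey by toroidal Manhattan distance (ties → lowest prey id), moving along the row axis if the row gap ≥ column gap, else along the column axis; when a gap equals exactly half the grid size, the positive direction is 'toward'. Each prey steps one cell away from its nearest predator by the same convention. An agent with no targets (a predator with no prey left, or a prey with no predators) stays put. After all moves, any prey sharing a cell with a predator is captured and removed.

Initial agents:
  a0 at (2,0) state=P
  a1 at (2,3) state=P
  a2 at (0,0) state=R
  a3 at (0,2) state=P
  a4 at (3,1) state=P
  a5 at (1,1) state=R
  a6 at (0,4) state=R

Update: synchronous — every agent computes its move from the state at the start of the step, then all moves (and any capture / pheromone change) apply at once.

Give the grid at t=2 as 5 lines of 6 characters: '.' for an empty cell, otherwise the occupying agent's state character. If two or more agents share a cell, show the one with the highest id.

t=1: a0@(1,0):P a1@(2,2):P a2@(4,0):R a3@(0,1):P a4@(2,1):P a6@(0,5):R
t=2: a0@(0,0):P a1@(3,2):P a2@(3,0):R a3@(4,1):P a4@(3,1):P a6@(4,5):R

P.....
......
......
RPP...
.P...R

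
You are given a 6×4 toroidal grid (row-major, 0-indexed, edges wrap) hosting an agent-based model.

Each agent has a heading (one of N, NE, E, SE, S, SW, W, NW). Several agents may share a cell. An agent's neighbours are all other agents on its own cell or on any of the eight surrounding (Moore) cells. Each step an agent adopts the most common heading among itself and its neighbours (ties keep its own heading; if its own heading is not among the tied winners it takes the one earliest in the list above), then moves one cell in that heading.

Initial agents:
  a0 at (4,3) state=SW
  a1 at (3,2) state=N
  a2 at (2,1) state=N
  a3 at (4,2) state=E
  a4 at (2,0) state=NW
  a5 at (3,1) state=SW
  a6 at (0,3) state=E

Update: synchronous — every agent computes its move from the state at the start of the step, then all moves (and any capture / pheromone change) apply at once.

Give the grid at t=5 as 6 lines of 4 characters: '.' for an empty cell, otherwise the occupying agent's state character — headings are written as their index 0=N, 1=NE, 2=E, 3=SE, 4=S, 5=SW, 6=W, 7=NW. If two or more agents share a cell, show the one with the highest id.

....
....
....
.00.
.00.
....

t=1: a0@(5,2):SW a1@(2,2):N a2@(1,1):N a3@(5,1):SW a4@(1,3):NW a5@(2,1):N a6@(0,0):E
t=2: a0@(0,1):SW a1@(1,2):N a2@(0,1):N a3@(0,0):SW a4@(0,2):NW a5@(1,1):N a6@(0,1):E
t=3: a0@(5,1):N a1@(0,2):N a2@(5,1):N a3@(1,3):SW a4@(5,2):N a5@(0,1):N a6@(5,1):N
t=4: a0@(4,1):N a1@(5,2):N a2@(4,1):N a3@(2,2):SW a4@(4,2):N a5@(5,1):N a6@(4,1):N
t=5: a0@(3,1):N a1@(4,2):N a2@(3,1):N a3@(3,1):SW a4@(3,2):N a5@(4,1):N a6@(3,1):N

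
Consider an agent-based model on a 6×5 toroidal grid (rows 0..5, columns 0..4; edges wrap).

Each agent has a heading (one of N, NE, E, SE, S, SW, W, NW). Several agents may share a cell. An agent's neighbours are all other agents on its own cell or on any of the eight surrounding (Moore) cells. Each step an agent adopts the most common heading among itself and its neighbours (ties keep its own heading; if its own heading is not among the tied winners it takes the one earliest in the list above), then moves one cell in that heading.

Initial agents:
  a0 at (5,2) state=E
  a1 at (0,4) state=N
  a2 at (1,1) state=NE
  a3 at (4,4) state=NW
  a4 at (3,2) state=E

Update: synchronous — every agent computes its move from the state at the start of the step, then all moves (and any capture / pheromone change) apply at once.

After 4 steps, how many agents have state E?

4

t=1: a0@(5,3):E a1@(5,4):N a2@(0,2):NE a3@(3,3):NW a4@(3,3):E
t=2: a0@(5,4):E a1@(4,4):N a2@(5,3):NE a3@(2,2):NW a4@(3,4):E
t=3: a0@(5,0):E a1@(4,0):E a2@(4,4):NE a3@(1,1):NW a4@(3,0):E
t=4: a0@(5,1):E a1@(4,1):E a2@(4,0):E a3@(0,0):NW a4@(3,1):E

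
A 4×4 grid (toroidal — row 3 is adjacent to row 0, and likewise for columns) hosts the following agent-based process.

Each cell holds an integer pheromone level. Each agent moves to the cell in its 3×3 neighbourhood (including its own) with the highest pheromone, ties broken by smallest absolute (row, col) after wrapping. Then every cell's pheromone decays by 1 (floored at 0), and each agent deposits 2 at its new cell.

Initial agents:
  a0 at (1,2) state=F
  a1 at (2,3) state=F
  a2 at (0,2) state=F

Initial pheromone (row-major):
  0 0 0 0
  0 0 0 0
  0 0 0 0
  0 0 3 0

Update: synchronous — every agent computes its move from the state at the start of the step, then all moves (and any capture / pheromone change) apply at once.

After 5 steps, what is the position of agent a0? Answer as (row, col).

t=1: a0@(0,1) a1@(3,2) a2@(3,2) | pheromone: 0 2 0 0 / 0 0 0 0 / 0 0 0 0 / 0 0 6 0
t=2: a0@(3,2) a1@(3,2) a2@(3,2) | pheromone: 0 1 0 0 / 0 0 0 0 / 0 0 0 0 / 0 0 11 0
t=3: a0@(3,2) a1@(3,2) a2@(3,2) | pheromone: 0 0 0 0 / 0 0 0 0 / 0 0 0 0 / 0 0 16 0
t=4: a0@(3,2) a1@(3,2) a2@(3,2) | pheromone: 0 0 0 0 / 0 0 0 0 / 0 0 0 0 / 0 0 21 0
t=5: a0@(3,2) a1@(3,2) a2@(3,2) | pheromone: 0 0 0 0 / 0 0 0 0 / 0 0 0 0 / 0 0 26 0

(3, 2)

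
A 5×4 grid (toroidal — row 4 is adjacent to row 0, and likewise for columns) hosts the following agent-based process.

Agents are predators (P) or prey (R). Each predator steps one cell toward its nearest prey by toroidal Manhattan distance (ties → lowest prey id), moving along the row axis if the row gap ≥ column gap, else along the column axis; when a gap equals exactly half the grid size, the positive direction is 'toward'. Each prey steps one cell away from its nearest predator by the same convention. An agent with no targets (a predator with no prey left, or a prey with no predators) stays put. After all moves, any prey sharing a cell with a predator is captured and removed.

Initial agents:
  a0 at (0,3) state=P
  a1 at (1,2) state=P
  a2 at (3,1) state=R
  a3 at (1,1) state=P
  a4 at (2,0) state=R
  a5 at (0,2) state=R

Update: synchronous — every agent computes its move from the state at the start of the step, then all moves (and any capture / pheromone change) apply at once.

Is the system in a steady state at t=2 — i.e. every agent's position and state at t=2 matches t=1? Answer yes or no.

t=1: a0@(0,2):P a1@(0,2):P a2@(4,1):R a3@(2,1):P a4@(3,0):R a5@(0,1):R
t=2: a0@(0,1):P a1@(0,1):P a3@(3,1):P a4@(4,0):R a5@(0,0):R

no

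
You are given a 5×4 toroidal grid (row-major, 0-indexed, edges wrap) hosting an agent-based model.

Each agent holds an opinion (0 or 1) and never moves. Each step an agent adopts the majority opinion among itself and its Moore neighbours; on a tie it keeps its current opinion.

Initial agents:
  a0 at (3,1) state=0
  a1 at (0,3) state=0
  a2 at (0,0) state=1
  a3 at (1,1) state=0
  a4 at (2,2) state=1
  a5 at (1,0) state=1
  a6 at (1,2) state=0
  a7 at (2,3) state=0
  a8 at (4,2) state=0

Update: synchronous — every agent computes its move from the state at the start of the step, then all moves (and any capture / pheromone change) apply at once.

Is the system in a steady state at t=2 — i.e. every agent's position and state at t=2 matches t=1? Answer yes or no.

no

t=1: a0@(3,1):0 a1@(0,3):0 a2@(0,0):1 a3@(1,1):1 a4@(2,2):0 a5@(1,0):0 a6@(1,2):0 a7@(2,3):0 a8@(4,2):0
t=2: a0@(3,1):0 a1@(0,3):0 a2@(0,0):1 a3@(1,1):0 a4@(2,2):0 a5@(1,0):0 a6@(1,2):0 a7@(2,3):0 a8@(4,2):0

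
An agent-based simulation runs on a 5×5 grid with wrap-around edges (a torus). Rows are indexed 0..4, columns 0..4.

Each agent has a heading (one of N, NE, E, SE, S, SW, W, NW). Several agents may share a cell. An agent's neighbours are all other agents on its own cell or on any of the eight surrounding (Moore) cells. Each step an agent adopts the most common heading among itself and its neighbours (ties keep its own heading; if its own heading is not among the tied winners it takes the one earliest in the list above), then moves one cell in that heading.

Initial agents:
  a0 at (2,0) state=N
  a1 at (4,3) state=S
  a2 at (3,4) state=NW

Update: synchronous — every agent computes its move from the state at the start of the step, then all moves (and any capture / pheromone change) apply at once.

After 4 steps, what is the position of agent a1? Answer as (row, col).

t=1: a0@(1,0):N a1@(0,3):S a2@(2,3):NW
t=2: a0@(0,0):N a1@(1,3):S a2@(1,2):NW
t=3: a0@(4,0):N a1@(2,3):S a2@(0,1):NW
t=4: a0@(3,0):N a1@(3,3):S a2@(4,0):NW

(3, 3)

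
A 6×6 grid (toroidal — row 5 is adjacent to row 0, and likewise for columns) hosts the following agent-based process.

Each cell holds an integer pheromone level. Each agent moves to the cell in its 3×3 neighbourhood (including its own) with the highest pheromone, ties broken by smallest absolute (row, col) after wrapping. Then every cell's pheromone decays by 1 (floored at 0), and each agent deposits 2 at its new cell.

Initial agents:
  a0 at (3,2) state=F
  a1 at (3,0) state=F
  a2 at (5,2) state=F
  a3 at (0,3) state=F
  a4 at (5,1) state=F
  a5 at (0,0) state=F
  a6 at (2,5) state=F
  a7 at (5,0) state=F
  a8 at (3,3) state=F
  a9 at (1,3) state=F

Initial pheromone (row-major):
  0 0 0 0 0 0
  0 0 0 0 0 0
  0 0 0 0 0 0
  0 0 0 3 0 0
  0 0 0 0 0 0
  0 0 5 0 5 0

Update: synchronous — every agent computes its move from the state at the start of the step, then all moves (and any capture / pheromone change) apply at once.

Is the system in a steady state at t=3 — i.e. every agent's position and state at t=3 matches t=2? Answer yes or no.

no

t=1: a0@(3,3) a1@(2,0) a2@(5,2) a3@(5,2) a4@(5,2) a5@(0,0) a6@(1,0) a7@(0,0) a8@(3,3) a9@(0,2) | pheromone: 4 0 2 0 0 0 / 2 0 0 0 0 0 / 2 0 0 0 0 0 / 0 0 0 6 0 0 / 0 0 0 0 0 0 / 0 0 10 0 4 0
t=2: a0@(3,3) a1@(1,0) a2@(5,2) a3@(5,2) a4@(5,2) a5@(0,0) a6@(0,0) a7@(0,0) a8@(3,3) a9@(5,2) | pheromone: 9 0 1 0 0 0 / 3 0 0 0 0 0 / 1 0 0 0 0 0 / 0 0 0 9 0 0 / 0 0 0 0 0 0 / 0 0 17 0 3 0
t=3: a0@(3,3) a1@(0,0) a2@(5,2) a3@(5,2) a4@(5,2) a5@(0,0) a6@(0,0) a7@(0,0) a8@(3,3) a9@(5,2) | pheromone: 16 0 0 0 0 0 / 2 0 0 0 0 0 / 0 0 0 0 0 0 / 0 0 0 12 0 0 / 0 0 0 0 0 0 / 0 0 24 0 2 0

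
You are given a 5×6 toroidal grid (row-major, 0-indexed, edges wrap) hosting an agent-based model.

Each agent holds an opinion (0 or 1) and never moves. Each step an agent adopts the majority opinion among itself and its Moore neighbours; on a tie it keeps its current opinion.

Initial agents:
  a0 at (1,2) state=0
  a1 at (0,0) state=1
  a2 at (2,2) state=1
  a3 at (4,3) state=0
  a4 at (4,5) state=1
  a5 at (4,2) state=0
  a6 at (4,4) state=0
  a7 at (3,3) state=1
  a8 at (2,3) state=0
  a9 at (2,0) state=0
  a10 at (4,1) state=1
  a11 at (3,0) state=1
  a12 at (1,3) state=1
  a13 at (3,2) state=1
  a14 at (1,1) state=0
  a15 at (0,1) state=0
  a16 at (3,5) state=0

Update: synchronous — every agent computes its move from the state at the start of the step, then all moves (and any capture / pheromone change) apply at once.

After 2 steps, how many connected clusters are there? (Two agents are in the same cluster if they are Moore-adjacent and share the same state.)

t=1: a0@(1,2):0 a1@(0,0):1 a2@(2,2):1 a3@(4,3):0 a4@(4,5):1 a5@(4,2):0 a6@(4,4):0 a7@(3,3):0 a8@(2,3):1 a9@(2,0):0 a10@(4,1):1 a11@(3,0):1 a12@(1,3):1 a13@(3,2):1 a14@(1,1):0 a15@(0,1):0 a16@(3,5):0
t=2: (unchanged — steady state)

2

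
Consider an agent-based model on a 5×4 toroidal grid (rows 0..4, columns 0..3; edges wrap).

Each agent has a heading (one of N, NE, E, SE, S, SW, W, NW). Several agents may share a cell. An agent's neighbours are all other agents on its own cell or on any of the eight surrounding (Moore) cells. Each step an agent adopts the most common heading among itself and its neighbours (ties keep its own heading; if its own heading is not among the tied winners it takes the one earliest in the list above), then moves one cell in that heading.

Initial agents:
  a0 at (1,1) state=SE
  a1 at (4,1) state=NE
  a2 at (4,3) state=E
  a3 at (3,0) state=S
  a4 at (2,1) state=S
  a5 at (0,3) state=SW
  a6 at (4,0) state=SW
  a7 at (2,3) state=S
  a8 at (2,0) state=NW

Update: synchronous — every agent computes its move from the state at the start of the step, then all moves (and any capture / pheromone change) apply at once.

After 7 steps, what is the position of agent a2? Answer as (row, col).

t=1: a0@(2,2):SE a1@(3,2):NE a2@(0,2):SW a3@(4,0):S a4@(3,1):S a5@(1,2):SW a6@(0,3):SW a7@(3,3):S a8@(3,0):S
t=2: a0@(3,2):S a1@(4,2):S a2@(1,1):SW a3@(0,0):S a4@(4,1):S a5@(2,1):SW a6@(1,2):SW a7@(4,3):S a8@(4,0):S
t=3: a0@(4,2):S a1@(0,2):S a2@(2,0):SW a3@(1,0):S a4@(0,1):S a5@(3,0):SW a6@(2,1):SW a7@(0,3):S a8@(0,0):S
t=4: a0@(0,2):S a1@(1,2):S a2@(3,3):SW a3@(2,0):S a4@(1,1):S a5@(4,3):SW a6@(3,0):SW a7@(1,3):S a8@(1,0):S
t=5: a0@(1,2):S a1@(2,2):S a2@(4,2):SW a3@(3,0):S a4@(2,1):S a5@(0,2):SW a6@(4,3):SW a7@(2,3):S a8@(2,0):S
t=6: a0@(2,2):S a1@(3,2):S a2@(0,1):SW a3@(4,0):S a4@(3,1):S a5@(1,1):SW a6@(0,2):SW a7@(3,3):S a8@(3,0):S
t=7: a0@(3,2):S a1@(4,2):S a2@(1,0):SW a3@(0,0):S a4@(4,1):S a5@(2,0):SW a6@(1,1):SW a7@(4,3):S a8@(4,0):S

(1, 0)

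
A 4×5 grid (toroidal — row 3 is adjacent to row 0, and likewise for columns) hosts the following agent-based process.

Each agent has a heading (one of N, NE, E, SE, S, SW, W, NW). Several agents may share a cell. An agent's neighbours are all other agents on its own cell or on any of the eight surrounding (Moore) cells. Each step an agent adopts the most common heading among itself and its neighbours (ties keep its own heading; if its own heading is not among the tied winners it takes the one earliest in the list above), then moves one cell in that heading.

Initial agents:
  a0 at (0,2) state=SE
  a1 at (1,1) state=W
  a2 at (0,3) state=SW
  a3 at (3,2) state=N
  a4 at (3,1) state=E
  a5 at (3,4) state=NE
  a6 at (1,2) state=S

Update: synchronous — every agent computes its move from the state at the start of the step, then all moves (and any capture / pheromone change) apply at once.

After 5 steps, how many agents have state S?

1

t=1: a0@(1,3):SE a1@(1,0):W a2@(1,2):SW a3@(2,2):N a4@(3,2):E a5@(2,0):NE a6@(2,2):S
t=2: a0@(2,4):SE a1@(1,4):W a2@(2,1):SW a3@(1,2):N a4@(3,3):E a5@(1,1):NE a6@(3,2):S
t=3: a0@(3,0):SE a1@(1,3):W a2@(3,0):SW a3@(0,2):N a4@(3,4):E a5@(0,2):NE a6@(0,2):S
t=4: a0@(0,1):SE a1@(1,2):W a2@(0,4):SW a3@(3,2):N a4@(3,0):E a5@(3,3):NE a6@(1,2):S
t=5: a0@(1,2):SE a1@(1,1):W a2@(1,3):SW a3@(2,2):N a4@(3,1):E a5@(2,4):NE a6@(2,2):S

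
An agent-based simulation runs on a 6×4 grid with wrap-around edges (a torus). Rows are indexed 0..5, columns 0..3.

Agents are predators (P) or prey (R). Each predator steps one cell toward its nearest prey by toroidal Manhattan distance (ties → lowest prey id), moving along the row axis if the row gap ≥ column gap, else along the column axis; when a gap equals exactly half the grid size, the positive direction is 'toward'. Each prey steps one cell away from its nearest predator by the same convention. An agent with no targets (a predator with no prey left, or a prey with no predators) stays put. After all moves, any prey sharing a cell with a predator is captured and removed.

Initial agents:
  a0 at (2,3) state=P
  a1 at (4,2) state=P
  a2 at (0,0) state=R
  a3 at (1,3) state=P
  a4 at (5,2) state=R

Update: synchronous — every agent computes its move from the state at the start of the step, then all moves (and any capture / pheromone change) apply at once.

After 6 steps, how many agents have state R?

2

t=1: a0@(1,3):P a1@(5,2):P a2@(5,0):R a3@(0,3):P a4@(0,2):R
t=2: a0@(0,3):P a1@(0,2):P a2@(5,3):R a3@(0,2):P a4@(1,2):R
t=3: a0@(5,3):P a1@(1,2):P a2@(4,3):R a3@(1,2):P a4@(2,2):R
t=4: a0@(4,3):P a1@(2,2):P a2@(3,3):R a3@(2,2):P a4@(3,2):R
t=5: a0@(3,3):P a1@(3,2):P a2@(2,3):R a3@(3,2):P a4@(4,2):R
t=6: a0@(2,3):P a1@(4,2):P a2@(1,3):R a3@(4,2):P a4@(5,2):R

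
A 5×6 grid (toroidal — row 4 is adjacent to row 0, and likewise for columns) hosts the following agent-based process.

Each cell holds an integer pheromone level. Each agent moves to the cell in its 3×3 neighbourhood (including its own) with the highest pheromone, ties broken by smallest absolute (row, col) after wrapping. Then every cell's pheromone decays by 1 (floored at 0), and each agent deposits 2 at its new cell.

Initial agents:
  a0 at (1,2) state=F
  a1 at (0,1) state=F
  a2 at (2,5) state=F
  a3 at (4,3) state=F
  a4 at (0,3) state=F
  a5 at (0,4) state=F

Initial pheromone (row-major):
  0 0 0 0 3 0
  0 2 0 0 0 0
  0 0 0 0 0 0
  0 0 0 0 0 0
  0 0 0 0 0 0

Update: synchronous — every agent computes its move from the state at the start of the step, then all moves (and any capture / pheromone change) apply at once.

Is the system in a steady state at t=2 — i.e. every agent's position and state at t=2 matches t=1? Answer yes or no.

t=1: a0@(1,1) a1@(1,1) a2@(1,0) a3@(0,4) a4@(0,4) a5@(0,4) | pheromone: 0 0 0 0 8 0 / 2 5 0 0 0 0 / 0 0 0 0 0 0 / 0 0 0 0 0 0 / 0 0 0 0 0 0
t=2: a0@(1,1) a1@(1,1) a2@(1,1) a3@(0,4) a4@(0,4) a5@(0,4) | pheromone: 0 0 0 0 13 0 / 1 10 0 0 0 0 / 0 0 0 0 0 0 / 0 0 0 0 0 0 / 0 0 0 0 0 0

no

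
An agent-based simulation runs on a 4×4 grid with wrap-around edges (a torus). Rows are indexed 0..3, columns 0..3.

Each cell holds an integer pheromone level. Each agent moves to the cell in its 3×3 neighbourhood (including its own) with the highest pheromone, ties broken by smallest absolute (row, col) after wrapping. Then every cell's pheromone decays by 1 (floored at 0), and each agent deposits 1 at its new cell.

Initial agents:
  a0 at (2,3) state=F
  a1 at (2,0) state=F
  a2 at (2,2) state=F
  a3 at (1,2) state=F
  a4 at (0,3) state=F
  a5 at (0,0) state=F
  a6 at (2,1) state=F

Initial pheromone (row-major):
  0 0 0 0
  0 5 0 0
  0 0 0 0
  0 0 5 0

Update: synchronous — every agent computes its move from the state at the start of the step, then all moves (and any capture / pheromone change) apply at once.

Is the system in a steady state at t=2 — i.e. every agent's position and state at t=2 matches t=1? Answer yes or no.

yes

t=1: a0@(3,2) a1@(1,1) a2@(1,1) a3@(1,1) a4@(3,2) a5@(1,1) a6@(1,1) | pheromone: 0 0 0 0 / 0 9 0 0 / 0 0 0 0 / 0 0 6 0
t=2: a0@(3,2) a1@(1,1) a2@(1,1) a3@(1,1) a4@(3,2) a5@(1,1) a6@(1,1) | pheromone: 0 0 0 0 / 0 13 0 0 / 0 0 0 0 / 0 0 7 0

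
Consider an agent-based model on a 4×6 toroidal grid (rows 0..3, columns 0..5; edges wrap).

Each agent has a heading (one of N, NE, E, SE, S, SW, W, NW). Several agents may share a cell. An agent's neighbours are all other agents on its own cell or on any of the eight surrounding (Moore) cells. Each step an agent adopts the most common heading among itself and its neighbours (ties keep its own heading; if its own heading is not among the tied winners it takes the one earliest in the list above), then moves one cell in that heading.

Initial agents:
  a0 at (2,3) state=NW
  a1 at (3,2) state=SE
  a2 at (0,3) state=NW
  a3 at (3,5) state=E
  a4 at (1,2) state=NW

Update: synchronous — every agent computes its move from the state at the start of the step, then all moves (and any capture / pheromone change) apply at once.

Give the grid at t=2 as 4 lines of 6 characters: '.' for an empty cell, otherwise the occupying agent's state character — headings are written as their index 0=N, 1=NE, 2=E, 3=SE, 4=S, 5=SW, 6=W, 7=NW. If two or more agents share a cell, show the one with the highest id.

.7....
7.....
.7...7
7.....

t=1: a0@(1,2):NW a1@(2,1):NW a2@(3,2):NW a3@(3,0):E a4@(0,1):NW
t=2: a0@(0,1):NW a1@(1,0):NW a2@(2,1):NW a3@(2,5):NW a4@(3,0):NW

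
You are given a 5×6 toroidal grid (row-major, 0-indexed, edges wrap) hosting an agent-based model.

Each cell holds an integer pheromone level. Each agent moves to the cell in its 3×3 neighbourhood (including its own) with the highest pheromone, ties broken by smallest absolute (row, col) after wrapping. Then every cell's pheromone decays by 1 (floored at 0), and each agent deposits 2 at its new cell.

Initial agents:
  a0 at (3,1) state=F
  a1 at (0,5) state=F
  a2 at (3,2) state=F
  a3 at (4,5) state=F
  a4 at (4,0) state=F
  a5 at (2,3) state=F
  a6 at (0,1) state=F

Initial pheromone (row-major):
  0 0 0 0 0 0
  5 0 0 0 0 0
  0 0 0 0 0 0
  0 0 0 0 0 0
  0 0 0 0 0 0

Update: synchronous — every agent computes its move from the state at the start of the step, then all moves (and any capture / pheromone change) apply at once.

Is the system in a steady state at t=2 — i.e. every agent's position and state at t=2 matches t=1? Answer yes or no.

no

t=1: a0@(2,0) a1@(1,0) a2@(2,1) a3@(0,0) a4@(0,0) a5@(1,2) a6@(1,0) | pheromone: 4 0 0 0 0 0 / 8 0 2 0 0 0 / 2 2 0 0 0 0 / 0 0 0 0 0 0 / 0 0 0 0 0 0
t=2: a0@(1,0) a1@(1,0) a2@(1,0) a3@(1,0) a4@(1,0) a5@(1,2) a6@(1,0) | pheromone: 3 0 0 0 0 0 / 19 0 3 0 0 0 / 1 1 0 0 0 0 / 0 0 0 0 0 0 / 0 0 0 0 0 0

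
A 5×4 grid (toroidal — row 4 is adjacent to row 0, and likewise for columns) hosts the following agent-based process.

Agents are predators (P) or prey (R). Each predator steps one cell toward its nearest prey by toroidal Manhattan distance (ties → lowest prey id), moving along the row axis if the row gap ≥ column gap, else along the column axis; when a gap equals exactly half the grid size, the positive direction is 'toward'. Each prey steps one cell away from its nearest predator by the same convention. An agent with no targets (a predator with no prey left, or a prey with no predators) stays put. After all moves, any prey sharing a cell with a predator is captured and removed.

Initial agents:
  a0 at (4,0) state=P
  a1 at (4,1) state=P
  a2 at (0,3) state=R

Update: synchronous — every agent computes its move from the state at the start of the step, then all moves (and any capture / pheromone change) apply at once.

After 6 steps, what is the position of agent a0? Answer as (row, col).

(0, 0)

t=1: a0@(0,0):P a1@(4,2):P a2@(1,3):R
t=2: a0@(1,0):P a1@(0,2):P a2@(2,3):R
t=3: a0@(2,0):P a1@(1,2):P a2@(3,3):R
t=4: a0@(3,0):P a1@(2,2):P a2@(4,3):R
t=5: a0@(4,0):P a1@(3,2):P a2@(0,3):R
t=6: a0@(0,0):P a1@(4,2):P a2@(1,3):R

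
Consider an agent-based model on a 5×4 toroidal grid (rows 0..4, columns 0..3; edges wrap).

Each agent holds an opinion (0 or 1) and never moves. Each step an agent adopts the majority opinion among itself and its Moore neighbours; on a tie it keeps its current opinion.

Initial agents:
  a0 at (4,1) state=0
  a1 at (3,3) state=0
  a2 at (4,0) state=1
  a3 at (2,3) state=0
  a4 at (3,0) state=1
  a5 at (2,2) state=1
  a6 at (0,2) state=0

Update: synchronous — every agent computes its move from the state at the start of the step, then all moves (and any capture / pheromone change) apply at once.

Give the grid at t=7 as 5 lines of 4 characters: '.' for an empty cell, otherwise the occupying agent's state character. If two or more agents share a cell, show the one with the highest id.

t=1: a0@(4,1):0 a1@(3,3):1 a2@(4,0):1 a3@(2,3):0 a4@(3,0):0 a5@(2,2):0 a6@(0,2):0
t=2: a0@(4,1):0 a1@(3,3):0 a2@(4,0):1 a3@(2,3):0 a4@(3,0):0 a5@(2,2):0 a6@(0,2):0
t=3: a0@(4,1):0 a1@(3,3):0 a2@(4,0):0 a3@(2,3):0 a4@(3,0):0 a5@(2,2):0 a6@(0,2):0
t=4: (unchanged — steady state)

..0.
....
..00
0..0
00..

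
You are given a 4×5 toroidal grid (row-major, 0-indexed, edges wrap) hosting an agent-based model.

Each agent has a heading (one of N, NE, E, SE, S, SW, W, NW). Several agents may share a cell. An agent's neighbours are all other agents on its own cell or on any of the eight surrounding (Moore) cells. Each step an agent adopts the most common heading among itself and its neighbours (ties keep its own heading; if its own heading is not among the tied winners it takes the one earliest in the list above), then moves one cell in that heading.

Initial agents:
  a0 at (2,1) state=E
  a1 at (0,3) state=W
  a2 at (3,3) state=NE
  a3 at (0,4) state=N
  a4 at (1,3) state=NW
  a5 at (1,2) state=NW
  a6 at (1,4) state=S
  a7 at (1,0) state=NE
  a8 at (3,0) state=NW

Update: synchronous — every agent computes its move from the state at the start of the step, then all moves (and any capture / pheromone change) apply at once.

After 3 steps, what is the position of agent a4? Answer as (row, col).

t=1: a0@(1,0):NW a1@(3,2):NW a2@(2,4):NE a3@(3,0):NE a4@(0,2):NW a5@(0,1):NW a6@(2,4):S a7@(0,1):NE a8@(2,4):NW
t=2: a0@(0,4):NW a1@(2,1):NW a2@(1,0):NE a3@(2,1):NE a4@(3,1):NW a5@(3,0):NW a6@(1,0):NE a7@(3,0):NW a8@(1,3):NW
t=3: a0@(3,3):NW a1@(1,0):NW a2@(0,1):NE a3@(1,0):NW a4@(2,0):NW a5@(2,4):NW a6@(0,1):NE a7@(2,4):NW a8@(0,2):NW

(2, 0)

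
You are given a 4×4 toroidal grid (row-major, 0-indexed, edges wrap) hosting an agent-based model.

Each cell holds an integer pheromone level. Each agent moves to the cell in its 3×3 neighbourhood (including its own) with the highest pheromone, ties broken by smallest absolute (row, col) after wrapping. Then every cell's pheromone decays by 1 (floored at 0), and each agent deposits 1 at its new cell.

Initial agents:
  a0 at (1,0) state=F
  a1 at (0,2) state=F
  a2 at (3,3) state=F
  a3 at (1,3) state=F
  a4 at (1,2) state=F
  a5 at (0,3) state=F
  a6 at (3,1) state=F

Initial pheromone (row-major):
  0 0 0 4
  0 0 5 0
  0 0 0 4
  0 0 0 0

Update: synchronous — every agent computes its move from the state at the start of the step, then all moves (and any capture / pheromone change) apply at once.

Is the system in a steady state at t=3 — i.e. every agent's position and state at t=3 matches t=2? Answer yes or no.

no

t=1: a0@(0,3) a1@(1,2) a2@(0,3) a3@(1,2) a4@(1,2) a5@(1,2) a6@(0,0) | pheromone: 1 0 0 5 / 0 0 8 0 / 0 0 0 3 / 0 0 0 0
t=2: a0@(1,2) a1@(1,2) a2@(1,2) a3@(1,2) a4@(1,2) a5@(1,2) a6@(0,3) | pheromone: 0 0 0 5 / 0 0 13 0 / 0 0 0 2 / 0 0 0 0
t=3: a0@(1,2) a1@(1,2) a2@(1,2) a3@(1,2) a4@(1,2) a5@(1,2) a6@(1,2) | pheromone: 0 0 0 4 / 0 0 19 0 / 0 0 0 1 / 0 0 0 0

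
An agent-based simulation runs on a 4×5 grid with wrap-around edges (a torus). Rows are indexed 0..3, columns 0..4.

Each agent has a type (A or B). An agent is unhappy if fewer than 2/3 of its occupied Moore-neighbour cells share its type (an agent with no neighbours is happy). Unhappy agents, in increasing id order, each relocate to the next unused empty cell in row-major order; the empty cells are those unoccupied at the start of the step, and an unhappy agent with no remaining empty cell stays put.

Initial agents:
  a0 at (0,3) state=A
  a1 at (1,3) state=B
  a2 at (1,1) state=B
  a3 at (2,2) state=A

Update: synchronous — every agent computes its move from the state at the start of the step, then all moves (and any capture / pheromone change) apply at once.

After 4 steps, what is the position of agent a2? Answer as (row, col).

(0, 4)

t=1: a0@(0,0):A a1@(0,1):B a2@(0,2):B a3@(0,4):A
t=2: a0@(0,3):A a1@(1,0):B a2@(0,2):B a3@(0,4):A
t=3: a0@(0,0):A a1@(0,1):B a2@(1,1):B a3@(1,2):A
t=4: a0@(0,2):A a1@(0,3):B a2@(0,4):B a3@(1,0):A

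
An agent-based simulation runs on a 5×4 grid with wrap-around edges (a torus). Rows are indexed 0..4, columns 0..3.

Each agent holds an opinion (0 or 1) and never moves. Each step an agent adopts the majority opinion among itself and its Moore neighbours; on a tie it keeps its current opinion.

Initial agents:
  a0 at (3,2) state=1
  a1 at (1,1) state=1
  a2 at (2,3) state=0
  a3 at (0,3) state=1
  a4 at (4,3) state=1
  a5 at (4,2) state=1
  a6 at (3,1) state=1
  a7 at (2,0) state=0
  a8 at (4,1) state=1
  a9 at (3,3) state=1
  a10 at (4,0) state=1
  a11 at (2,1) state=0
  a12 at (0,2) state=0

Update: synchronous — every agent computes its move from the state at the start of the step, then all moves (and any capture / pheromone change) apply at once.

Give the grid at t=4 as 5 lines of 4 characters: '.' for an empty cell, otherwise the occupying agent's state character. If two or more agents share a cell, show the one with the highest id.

..11
.0..
01.0
.111
1111

t=1: a0@(3,2):1 a1@(1,1):0 a2@(2,3):0 a3@(0,3):1 a4@(4,3):1 a5@(4,2):1 a6@(3,1):1 a7@(2,0):0 a8@(4,1):1 a9@(3,3):1 a10@(4,0):1 a11@(2,1):1 a12@(0,2):1
t=2: (unchanged — steady state)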